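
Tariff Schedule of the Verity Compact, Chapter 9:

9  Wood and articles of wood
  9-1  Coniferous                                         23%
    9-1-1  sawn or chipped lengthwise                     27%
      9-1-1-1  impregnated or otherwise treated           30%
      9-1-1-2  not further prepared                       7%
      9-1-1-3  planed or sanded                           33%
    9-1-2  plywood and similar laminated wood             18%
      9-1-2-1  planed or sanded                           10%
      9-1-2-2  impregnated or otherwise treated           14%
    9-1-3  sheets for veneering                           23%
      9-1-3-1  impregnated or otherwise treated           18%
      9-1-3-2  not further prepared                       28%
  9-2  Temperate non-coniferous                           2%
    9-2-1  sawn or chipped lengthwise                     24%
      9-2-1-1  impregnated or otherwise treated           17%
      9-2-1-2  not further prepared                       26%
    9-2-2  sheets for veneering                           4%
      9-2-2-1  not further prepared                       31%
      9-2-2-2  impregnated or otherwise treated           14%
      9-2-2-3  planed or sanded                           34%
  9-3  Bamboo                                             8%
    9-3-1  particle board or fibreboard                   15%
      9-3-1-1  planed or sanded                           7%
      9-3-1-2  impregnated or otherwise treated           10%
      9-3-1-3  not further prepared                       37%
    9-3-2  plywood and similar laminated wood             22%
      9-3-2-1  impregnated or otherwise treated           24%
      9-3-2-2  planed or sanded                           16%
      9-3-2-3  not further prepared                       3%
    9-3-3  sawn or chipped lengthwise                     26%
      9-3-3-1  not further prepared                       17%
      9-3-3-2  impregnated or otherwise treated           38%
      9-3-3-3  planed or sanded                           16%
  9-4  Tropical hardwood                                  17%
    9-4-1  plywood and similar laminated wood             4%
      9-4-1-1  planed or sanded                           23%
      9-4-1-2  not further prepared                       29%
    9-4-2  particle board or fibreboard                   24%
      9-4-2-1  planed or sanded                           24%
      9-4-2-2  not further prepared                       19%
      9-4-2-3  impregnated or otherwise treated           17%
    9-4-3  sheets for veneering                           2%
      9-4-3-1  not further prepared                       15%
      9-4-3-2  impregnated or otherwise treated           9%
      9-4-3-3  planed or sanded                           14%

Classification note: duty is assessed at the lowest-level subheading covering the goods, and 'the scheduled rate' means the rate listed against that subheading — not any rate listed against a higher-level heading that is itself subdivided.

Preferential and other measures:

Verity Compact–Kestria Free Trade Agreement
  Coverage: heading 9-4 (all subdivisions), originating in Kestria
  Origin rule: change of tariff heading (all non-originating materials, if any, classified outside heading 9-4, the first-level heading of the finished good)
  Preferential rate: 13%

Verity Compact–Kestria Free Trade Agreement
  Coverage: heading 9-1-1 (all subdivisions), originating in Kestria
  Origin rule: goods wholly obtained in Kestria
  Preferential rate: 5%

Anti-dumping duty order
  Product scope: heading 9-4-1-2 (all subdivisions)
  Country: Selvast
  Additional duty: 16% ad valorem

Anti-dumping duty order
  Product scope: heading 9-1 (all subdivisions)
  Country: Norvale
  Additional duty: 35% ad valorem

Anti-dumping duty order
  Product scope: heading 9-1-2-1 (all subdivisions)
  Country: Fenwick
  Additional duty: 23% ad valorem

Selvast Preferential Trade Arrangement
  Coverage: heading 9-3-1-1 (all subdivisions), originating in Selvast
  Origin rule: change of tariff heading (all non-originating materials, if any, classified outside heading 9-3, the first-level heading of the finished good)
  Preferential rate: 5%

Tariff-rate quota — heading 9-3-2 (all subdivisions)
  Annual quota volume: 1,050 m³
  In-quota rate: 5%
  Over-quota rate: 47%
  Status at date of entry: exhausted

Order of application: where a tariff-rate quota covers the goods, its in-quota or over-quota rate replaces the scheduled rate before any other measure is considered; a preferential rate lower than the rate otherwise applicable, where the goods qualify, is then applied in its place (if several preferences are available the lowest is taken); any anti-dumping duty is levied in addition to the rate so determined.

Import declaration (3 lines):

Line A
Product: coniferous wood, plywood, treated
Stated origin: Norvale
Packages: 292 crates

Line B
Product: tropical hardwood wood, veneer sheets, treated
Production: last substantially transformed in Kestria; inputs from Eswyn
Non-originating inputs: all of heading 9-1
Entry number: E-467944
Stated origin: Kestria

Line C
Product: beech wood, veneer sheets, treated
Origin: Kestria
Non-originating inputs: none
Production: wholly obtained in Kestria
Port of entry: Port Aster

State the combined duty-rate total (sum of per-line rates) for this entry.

Line A: coniferous → 9-1; plywood → 9-1-2; treated → 9-1-2-2. Scheduled 14%. anti-dumping (Norvale, 9-1): +35%; total 14% + 35% = 49%. → 49%.
Line B: tropical hardwood → 9-4; veneer sheets → 9-4-3; treated → 9-4-3-2. Scheduled 9%. Kestria agreement on 9-4: CTH met → 13% available; Kestria agreement on 9-1-1: 9-4-3-2 not covered; preference 13% not lower than 9% → no reduction. → 9%.
Line C: beech → 9-2; veneer sheets → 9-2-2; treated → 9-2-2-2. Scheduled 14%. Kestria agreement on 9-4: 9-2-2-2 not covered; Kestria agreement on 9-1-1: 9-2-2-2 not covered. → 14%.
Sum: 49% + 9% + 14% = 72%.

72%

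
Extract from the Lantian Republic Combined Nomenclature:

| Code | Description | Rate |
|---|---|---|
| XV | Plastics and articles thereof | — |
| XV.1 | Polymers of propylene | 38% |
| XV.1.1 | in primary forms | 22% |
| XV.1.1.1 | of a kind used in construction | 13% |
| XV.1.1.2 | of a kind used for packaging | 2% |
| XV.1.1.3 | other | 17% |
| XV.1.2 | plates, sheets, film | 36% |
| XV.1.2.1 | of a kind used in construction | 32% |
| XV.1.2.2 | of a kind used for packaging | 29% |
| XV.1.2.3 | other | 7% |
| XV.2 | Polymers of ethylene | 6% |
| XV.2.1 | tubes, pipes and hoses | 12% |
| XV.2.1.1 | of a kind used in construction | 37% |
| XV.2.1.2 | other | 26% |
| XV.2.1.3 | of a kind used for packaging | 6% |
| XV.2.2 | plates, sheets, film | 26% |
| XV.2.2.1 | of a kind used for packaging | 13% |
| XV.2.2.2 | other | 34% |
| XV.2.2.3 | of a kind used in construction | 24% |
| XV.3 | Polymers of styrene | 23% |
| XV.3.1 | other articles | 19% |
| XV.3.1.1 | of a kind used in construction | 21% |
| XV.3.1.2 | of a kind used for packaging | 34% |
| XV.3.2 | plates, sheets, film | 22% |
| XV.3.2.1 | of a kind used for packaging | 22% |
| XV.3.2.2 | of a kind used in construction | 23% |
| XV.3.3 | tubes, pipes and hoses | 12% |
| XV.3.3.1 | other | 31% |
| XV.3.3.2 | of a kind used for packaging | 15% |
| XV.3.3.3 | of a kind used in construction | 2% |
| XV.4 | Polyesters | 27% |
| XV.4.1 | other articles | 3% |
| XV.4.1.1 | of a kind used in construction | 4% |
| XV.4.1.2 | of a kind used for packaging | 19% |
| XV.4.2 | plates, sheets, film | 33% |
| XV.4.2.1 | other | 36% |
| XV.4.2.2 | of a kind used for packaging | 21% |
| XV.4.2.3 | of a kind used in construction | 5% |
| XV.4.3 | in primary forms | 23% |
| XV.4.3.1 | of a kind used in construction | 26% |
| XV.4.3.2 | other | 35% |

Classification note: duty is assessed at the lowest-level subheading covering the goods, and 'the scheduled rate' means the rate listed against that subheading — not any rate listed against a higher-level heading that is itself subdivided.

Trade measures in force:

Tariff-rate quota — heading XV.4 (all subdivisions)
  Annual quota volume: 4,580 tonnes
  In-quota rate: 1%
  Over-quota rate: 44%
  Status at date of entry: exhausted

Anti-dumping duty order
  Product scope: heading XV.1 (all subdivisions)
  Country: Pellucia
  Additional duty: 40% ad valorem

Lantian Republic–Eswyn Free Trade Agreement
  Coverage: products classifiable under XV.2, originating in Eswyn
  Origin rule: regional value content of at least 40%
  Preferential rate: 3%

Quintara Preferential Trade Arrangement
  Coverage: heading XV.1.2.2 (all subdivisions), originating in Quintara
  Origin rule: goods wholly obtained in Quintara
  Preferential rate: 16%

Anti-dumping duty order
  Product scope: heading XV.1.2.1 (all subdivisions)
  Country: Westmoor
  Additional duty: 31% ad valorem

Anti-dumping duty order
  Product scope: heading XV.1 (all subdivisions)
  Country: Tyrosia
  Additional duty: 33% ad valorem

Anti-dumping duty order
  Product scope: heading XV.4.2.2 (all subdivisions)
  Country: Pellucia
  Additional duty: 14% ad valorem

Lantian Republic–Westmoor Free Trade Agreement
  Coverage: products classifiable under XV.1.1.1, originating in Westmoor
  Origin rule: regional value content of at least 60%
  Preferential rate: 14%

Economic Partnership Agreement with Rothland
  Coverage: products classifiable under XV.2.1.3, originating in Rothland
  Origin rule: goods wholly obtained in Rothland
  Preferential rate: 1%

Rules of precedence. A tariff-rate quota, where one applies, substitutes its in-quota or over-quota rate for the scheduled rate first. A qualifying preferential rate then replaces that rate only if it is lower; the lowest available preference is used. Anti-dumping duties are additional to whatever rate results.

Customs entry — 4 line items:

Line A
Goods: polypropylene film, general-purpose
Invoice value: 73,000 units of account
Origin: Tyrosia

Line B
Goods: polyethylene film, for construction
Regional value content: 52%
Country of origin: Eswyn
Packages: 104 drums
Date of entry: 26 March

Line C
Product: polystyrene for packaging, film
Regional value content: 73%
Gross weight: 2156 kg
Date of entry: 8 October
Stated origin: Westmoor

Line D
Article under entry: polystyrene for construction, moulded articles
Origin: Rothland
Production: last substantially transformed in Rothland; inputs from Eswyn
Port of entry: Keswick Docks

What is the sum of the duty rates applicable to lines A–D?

86%

Line A: polypropylene → XV.1; film → XV.1.2; general-purpose → XV.1.2.3. Scheduled 7%. anti-dumping (Tyrosia, XV.1): +33%; total 7% + 33% = 40%. → 40%.
Line B: polyethylene → XV.2; film → XV.2.2; for construction → XV.2.2.3. Scheduled 24%. Eswyn agreement on XV.2: RVC ≥ 40% → 3% available; preferential 3%. → 3%.
Line C: polystyrene → XV.3; film → XV.3.2; for packaging → XV.3.2.1. Scheduled 22%. Westmoor agreement on XV.1.1.1: XV.3.2.1 not covered. → 22%.
Line D: polystyrene → XV.3; moulded articles → XV.3.1; for construction → XV.3.1.1. Scheduled 21%. Rothland agreement on XV.2.1.3: XV.3.1.1 not covered. → 21%.
Sum: 40% + 3% + 22% + 21% = 86%.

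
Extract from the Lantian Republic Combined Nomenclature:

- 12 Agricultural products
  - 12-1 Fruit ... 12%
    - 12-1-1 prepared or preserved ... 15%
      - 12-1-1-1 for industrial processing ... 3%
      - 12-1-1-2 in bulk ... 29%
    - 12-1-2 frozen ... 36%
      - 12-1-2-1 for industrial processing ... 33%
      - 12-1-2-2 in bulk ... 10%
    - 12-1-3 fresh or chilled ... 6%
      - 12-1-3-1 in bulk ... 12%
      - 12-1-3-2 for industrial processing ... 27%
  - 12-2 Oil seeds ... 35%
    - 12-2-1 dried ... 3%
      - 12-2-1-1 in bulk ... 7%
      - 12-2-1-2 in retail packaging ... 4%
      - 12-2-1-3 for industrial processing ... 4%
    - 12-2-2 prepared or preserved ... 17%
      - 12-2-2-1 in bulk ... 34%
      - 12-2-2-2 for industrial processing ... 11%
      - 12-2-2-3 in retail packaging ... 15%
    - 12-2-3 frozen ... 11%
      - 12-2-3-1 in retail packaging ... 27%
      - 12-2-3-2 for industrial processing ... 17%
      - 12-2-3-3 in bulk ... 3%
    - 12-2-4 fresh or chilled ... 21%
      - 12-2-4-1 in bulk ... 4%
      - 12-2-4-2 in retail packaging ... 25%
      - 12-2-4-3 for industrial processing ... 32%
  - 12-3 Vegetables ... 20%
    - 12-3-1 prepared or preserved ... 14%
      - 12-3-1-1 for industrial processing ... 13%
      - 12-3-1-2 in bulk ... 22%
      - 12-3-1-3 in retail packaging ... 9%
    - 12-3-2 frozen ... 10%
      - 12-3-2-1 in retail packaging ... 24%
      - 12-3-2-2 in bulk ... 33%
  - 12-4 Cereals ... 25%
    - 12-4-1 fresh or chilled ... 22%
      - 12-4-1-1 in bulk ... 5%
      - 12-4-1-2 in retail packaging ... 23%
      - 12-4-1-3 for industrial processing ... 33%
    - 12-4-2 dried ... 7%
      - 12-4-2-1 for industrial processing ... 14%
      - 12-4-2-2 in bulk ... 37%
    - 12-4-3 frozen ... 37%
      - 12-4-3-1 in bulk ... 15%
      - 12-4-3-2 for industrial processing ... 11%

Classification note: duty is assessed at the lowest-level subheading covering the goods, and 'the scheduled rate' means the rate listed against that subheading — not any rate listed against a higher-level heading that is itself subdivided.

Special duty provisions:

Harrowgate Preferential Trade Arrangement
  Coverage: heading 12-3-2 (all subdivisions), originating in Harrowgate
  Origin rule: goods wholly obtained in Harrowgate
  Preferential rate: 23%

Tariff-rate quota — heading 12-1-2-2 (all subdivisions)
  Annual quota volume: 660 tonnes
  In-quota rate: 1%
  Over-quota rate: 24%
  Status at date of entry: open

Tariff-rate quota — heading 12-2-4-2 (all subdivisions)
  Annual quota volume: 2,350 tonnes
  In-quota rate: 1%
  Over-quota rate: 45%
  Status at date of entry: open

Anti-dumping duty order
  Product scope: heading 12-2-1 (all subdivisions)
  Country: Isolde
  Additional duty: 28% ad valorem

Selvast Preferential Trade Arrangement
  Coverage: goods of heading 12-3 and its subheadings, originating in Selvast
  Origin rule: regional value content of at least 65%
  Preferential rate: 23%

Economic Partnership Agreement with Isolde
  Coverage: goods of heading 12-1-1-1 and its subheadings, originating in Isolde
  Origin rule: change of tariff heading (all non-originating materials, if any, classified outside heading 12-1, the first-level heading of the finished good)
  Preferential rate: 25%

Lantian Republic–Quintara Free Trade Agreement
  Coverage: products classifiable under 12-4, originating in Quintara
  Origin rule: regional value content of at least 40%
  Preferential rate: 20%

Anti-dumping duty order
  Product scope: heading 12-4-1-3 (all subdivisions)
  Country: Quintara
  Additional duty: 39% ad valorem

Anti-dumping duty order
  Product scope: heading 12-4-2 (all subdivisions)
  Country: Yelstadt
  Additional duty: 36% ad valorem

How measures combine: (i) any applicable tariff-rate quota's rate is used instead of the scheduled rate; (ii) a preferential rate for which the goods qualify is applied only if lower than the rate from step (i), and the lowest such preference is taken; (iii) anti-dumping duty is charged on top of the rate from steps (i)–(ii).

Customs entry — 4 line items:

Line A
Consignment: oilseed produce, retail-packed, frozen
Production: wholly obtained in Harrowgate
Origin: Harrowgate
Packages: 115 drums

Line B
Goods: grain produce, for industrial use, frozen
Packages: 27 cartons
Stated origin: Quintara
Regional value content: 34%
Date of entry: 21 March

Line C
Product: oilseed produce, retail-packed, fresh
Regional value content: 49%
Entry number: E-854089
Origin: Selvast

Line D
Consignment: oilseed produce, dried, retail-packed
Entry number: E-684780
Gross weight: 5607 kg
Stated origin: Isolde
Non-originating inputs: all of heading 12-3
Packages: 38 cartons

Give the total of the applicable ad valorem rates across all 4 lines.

Line A: oilseed → 12-2; frozen → 12-2-3; retail-packed → 12-2-3-1. Scheduled 27%. Harrowgate agreement on 12-3-2: 12-2-3-1 not covered. → 27%.
Line B: grain → 12-4; frozen → 12-4-3; for industrial use → 12-4-3-2. Scheduled 11%. Quintara agreement on 12-4: RVC < 40%. → 11%.
Line C: oilseed → 12-2; fresh → 12-2-4; retail-packed → 12-2-4-2. Scheduled 25%. quota on 12-2-4-2 open → in-quota 1%; Selvast agreement on 12-3: 12-2-4-2 not covered. → 1%.
Line D: oilseed → 12-2; dried → 12-2-1; retail-packed → 12-2-1-2. Scheduled 4%. Isolde agreement on 12-1-1-1: 12-2-1-2 not covered; anti-dumping (Isolde, 12-2-1): +28%; total 4% + 28% = 32%. → 32%.
Sum: 27% + 11% + 1% + 32% = 71%.

71%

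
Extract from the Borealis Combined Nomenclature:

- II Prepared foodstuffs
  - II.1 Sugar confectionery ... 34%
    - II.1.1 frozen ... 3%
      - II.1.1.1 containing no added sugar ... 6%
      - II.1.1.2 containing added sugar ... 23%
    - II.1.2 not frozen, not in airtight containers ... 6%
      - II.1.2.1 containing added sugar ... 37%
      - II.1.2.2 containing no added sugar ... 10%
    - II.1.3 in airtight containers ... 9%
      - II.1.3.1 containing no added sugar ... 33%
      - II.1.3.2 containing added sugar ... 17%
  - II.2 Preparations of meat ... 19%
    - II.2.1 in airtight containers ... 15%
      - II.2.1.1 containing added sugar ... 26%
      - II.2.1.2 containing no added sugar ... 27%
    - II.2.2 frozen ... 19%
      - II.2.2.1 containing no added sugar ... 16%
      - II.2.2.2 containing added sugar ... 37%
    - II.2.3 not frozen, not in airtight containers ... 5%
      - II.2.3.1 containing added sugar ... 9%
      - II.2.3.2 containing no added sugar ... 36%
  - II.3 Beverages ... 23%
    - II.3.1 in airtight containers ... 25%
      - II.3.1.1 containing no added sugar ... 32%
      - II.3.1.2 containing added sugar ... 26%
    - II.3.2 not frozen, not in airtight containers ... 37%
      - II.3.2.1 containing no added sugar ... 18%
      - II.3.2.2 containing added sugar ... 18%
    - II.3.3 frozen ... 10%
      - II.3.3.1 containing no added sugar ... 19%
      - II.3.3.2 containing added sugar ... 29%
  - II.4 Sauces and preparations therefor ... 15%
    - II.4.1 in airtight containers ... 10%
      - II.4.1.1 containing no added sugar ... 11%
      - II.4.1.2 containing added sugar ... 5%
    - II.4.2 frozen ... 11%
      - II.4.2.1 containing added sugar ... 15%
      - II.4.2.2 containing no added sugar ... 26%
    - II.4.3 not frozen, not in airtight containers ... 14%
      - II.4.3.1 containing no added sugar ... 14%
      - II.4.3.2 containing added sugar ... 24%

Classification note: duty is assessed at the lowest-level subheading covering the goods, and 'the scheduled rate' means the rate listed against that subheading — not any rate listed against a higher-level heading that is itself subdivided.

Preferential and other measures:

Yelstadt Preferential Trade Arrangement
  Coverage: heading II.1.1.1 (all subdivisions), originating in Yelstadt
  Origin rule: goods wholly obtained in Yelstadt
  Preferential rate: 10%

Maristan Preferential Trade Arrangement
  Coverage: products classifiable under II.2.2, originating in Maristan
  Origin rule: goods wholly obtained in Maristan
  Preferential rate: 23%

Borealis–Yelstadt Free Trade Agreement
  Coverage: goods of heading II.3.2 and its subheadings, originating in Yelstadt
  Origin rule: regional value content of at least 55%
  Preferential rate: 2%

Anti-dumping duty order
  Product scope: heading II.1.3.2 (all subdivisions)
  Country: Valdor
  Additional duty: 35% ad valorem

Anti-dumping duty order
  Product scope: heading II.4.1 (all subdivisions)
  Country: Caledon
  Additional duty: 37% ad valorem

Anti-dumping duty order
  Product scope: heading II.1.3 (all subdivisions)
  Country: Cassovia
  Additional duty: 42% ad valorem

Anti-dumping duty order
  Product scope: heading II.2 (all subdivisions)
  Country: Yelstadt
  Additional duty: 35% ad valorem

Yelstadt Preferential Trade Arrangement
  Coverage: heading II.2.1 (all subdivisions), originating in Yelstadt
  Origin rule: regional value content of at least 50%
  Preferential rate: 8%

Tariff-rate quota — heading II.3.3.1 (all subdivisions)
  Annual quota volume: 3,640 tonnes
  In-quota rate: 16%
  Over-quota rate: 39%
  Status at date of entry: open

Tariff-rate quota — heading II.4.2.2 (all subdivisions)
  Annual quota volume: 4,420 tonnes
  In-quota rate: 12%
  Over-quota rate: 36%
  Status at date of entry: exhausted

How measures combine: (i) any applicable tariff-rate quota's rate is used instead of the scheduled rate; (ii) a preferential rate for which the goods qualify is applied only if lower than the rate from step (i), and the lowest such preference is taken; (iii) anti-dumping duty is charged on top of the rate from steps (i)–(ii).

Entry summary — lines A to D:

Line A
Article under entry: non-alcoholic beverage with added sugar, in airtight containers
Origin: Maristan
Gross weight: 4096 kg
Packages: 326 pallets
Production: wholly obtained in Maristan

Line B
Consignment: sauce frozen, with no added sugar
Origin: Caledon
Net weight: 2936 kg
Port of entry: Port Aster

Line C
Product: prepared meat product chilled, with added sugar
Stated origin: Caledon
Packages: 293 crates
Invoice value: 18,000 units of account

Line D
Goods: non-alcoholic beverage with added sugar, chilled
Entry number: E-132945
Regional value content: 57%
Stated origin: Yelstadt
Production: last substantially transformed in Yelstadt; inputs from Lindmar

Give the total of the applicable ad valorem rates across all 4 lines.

Line A: non-alcoholic beverage → II.3; in airtight containers → II.3.1; with added sugar → II.3.1.2. Scheduled 26%. Maristan agreement on II.2.2: II.3.1.2 not covered. → 26%.
Line B: sauce → II.4; frozen → II.4.2; with no added sugar → II.4.2.2. Scheduled 26%. quota on II.4.2.2 exhausted → over-quota 36%. → 36%.
Line C: prepared meat product → II.2; chilled → II.2.3; with added sugar → II.2.3.1. Scheduled 9%. No special measure applies. → 9%.
Line D: non-alcoholic beverage → II.3; chilled → II.3.2; with added sugar → II.3.2.2. Scheduled 18%. Yelstadt agreement on II.1.1.1: II.3.2.2 not covered; Yelstadt agreement on II.3.2: RVC ≥ 55% → 2% available; Yelstadt agreement on II.2.1: II.3.2.2 not covered; preferential 2%. → 2%.
Sum: 26% + 36% + 9% + 2% = 73%.

73%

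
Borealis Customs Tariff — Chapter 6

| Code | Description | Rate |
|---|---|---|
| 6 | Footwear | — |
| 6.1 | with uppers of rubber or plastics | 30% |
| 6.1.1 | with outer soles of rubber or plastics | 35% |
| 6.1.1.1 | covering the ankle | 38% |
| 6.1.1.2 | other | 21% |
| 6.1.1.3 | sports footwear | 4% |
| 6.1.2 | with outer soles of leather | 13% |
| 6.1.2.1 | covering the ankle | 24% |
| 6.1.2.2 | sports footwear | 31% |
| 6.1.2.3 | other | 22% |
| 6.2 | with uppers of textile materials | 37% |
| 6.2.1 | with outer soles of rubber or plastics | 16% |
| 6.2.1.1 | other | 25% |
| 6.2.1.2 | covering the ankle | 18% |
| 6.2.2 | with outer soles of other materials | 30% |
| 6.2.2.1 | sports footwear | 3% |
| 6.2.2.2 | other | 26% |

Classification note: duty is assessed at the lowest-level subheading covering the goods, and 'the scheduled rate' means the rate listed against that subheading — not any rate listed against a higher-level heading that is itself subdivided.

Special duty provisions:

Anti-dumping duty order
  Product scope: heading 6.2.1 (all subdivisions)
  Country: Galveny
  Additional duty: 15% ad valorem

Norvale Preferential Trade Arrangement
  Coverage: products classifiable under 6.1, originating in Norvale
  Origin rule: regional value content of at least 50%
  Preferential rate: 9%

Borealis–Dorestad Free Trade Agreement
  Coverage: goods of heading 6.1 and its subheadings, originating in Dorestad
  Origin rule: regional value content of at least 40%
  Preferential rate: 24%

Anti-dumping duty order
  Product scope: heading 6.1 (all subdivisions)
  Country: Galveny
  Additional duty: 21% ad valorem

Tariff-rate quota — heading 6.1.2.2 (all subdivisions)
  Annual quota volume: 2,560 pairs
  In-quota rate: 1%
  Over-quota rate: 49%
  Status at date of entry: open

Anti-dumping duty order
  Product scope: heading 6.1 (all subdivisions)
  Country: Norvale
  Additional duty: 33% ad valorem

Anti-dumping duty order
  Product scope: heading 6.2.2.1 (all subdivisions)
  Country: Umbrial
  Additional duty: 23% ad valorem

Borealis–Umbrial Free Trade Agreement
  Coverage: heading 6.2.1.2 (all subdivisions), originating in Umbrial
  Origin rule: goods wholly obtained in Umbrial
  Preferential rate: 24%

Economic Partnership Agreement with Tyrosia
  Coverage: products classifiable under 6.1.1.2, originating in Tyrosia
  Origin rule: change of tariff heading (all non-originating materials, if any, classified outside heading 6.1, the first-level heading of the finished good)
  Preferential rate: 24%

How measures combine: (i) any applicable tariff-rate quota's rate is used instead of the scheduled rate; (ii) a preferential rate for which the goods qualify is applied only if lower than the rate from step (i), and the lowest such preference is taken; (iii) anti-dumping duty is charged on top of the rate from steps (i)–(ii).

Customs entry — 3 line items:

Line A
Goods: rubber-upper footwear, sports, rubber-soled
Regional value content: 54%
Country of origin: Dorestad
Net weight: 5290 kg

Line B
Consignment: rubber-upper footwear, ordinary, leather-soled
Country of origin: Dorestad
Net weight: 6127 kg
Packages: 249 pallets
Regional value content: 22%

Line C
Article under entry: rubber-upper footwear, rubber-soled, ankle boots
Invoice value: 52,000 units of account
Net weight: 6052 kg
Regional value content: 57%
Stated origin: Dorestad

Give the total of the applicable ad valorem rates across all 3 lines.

Line A: rubber-upper → 6.1; rubber-soled → 6.1.1; sports → 6.1.1.3. Scheduled 4%. Dorestad agreement on 6.1: RVC ≥ 40% → 24% available; preference 24% not lower than 4% → no reduction. → 4%.
Line B: rubber-upper → 6.1; leather-soled → 6.1.2; ordinary → 6.1.2.3. Scheduled 22%. Dorestad agreement on 6.1: RVC < 40%. → 22%.
Line C: rubber-upper → 6.1; rubber-soled → 6.1.1; ankle boots → 6.1.1.1. Scheduled 38%. Dorestad agreement on 6.1: RVC ≥ 40% → 24% available; preferential 24%. → 24%.
Sum: 4% + 22% + 24% = 50%.

50%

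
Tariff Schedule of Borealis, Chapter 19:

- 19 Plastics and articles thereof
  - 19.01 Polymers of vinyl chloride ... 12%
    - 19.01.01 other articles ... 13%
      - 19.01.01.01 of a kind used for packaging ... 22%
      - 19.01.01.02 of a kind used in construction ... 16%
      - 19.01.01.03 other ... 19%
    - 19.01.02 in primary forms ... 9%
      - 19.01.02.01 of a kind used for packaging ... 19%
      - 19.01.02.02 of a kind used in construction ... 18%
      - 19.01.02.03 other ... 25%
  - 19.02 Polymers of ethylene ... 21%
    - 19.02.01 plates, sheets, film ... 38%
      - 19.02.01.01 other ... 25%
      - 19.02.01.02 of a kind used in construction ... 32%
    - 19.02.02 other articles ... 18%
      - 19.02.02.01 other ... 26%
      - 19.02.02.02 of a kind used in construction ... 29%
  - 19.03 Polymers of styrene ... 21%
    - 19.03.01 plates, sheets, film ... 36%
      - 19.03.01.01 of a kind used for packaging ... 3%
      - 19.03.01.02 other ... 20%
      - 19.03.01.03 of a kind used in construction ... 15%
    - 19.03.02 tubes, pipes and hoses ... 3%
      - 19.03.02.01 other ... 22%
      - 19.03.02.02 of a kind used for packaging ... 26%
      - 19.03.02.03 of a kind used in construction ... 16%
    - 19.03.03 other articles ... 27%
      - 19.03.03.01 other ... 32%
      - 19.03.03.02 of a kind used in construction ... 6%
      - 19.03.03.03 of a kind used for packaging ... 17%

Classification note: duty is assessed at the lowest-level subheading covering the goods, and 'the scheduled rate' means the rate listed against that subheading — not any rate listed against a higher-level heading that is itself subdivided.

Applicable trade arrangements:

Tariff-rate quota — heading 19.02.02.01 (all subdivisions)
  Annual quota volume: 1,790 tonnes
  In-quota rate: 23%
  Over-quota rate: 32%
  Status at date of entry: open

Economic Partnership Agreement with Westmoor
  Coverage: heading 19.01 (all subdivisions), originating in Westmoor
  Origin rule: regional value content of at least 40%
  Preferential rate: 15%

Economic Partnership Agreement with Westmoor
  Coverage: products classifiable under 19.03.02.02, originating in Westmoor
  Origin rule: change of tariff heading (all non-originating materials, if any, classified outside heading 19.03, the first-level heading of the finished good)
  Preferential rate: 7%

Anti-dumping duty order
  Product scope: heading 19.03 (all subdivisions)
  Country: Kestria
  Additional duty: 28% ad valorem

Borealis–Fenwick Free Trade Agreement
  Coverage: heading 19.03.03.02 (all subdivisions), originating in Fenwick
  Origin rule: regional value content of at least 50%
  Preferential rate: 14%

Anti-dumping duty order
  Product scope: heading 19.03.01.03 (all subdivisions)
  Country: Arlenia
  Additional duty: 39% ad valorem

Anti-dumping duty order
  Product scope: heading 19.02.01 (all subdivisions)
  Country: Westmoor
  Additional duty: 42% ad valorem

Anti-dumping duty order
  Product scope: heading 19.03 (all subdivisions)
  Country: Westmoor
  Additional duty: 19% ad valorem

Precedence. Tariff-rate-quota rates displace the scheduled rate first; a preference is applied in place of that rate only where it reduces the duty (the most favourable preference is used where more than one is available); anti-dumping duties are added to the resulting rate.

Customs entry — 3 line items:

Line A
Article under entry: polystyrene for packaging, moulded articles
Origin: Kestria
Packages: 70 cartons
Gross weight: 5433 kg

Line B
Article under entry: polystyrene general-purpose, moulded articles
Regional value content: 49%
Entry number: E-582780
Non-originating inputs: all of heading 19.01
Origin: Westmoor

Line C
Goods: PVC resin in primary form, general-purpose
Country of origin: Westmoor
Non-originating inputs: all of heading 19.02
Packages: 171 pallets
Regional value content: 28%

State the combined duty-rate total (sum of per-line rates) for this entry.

121%

Line A: polystyrene → 19.03; moulded articles → 19.03.03; for packaging → 19.03.03.03. Scheduled 17%. anti-dumping (Kestria, 19.03): +28%; total 17% + 28% = 45%. → 45%.
Line B: polystyrene → 19.03; moulded articles → 19.03.03; general-purpose → 19.03.03.01. Scheduled 32%. Westmoor agreement on 19.01: 19.03.03.01 not covered; Westmoor agreement on 19.03.02.02: 19.03.03.01 not covered; anti-dumping (Westmoor, 19.03): +19%; total 32% + 19% = 51%. → 51%.
Line C: PVC → 19.01; resin in primary form → 19.01.02; general-purpose → 19.01.02.03. Scheduled 25%. Westmoor agreement on 19.01: RVC < 40%; Westmoor agreement on 19.03.02.02: 19.01.02.03 not covered. → 25%.
Sum: 45% + 51% + 25% = 121%.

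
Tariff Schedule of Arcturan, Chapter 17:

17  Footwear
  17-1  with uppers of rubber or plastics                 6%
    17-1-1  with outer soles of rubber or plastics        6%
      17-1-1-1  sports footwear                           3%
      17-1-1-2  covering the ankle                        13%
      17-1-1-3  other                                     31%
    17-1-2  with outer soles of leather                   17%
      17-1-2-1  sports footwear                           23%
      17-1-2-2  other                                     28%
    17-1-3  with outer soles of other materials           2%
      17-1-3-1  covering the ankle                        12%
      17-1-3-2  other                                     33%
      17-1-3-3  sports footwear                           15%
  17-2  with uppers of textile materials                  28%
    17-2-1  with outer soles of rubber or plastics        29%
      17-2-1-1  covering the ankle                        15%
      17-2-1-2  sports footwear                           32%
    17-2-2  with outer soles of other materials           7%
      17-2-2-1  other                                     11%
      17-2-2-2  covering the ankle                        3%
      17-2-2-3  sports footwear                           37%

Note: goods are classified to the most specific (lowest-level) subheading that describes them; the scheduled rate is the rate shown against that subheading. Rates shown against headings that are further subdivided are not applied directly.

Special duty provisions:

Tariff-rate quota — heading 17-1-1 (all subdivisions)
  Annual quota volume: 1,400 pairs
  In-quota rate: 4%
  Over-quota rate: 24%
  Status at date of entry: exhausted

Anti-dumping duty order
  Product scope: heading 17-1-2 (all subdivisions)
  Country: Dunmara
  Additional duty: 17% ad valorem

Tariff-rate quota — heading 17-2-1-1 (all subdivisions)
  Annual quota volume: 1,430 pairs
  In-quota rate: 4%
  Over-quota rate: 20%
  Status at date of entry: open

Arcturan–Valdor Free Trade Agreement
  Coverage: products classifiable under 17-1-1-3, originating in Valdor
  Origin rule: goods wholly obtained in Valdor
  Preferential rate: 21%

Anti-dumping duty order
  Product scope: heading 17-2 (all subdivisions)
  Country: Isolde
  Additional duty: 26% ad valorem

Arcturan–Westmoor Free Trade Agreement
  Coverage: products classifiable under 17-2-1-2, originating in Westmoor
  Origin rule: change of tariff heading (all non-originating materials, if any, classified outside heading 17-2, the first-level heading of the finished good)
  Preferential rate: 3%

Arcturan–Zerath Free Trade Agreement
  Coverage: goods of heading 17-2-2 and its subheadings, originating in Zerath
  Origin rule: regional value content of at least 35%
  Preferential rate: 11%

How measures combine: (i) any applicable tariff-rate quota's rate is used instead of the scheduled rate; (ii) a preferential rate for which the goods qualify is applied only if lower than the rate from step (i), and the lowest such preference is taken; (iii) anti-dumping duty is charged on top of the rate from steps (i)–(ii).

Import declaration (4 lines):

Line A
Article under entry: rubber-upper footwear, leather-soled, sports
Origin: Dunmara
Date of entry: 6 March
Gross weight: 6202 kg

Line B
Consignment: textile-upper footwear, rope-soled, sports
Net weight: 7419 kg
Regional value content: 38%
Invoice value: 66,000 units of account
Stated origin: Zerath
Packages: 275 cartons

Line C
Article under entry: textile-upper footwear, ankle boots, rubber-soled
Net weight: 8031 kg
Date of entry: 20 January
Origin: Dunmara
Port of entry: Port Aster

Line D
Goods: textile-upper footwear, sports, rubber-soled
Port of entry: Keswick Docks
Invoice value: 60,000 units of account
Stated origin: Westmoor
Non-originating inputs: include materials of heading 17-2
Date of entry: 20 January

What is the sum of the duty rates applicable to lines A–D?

87%

Line A: rubber-upper → 17-1; leather-soled → 17-1-2; sports → 17-1-2-1. Scheduled 23%. anti-dumping (Dunmara, 17-1-2): +17%; total 23% + 17% = 40%. → 40%.
Line B: textile-upper → 17-2; rope-soled → 17-2-2; sports → 17-2-2-3. Scheduled 37%. Zerath agreement on 17-2-2: RVC ≥ 35% → 11% available; preferential 11%. → 11%.
Line C: textile-upper → 17-2; rubber-soled → 17-2-1; ankle boots → 17-2-1-1. Scheduled 15%. quota on 17-2-1-1 open → in-quota 4%. → 4%.
Line D: textile-upper → 17-2; rubber-soled → 17-2-1; sports → 17-2-1-2. Scheduled 32%. Westmoor agreement on 17-2-1-2: CTH not met. → 32%.
Sum: 40% + 11% + 4% + 32% = 87%.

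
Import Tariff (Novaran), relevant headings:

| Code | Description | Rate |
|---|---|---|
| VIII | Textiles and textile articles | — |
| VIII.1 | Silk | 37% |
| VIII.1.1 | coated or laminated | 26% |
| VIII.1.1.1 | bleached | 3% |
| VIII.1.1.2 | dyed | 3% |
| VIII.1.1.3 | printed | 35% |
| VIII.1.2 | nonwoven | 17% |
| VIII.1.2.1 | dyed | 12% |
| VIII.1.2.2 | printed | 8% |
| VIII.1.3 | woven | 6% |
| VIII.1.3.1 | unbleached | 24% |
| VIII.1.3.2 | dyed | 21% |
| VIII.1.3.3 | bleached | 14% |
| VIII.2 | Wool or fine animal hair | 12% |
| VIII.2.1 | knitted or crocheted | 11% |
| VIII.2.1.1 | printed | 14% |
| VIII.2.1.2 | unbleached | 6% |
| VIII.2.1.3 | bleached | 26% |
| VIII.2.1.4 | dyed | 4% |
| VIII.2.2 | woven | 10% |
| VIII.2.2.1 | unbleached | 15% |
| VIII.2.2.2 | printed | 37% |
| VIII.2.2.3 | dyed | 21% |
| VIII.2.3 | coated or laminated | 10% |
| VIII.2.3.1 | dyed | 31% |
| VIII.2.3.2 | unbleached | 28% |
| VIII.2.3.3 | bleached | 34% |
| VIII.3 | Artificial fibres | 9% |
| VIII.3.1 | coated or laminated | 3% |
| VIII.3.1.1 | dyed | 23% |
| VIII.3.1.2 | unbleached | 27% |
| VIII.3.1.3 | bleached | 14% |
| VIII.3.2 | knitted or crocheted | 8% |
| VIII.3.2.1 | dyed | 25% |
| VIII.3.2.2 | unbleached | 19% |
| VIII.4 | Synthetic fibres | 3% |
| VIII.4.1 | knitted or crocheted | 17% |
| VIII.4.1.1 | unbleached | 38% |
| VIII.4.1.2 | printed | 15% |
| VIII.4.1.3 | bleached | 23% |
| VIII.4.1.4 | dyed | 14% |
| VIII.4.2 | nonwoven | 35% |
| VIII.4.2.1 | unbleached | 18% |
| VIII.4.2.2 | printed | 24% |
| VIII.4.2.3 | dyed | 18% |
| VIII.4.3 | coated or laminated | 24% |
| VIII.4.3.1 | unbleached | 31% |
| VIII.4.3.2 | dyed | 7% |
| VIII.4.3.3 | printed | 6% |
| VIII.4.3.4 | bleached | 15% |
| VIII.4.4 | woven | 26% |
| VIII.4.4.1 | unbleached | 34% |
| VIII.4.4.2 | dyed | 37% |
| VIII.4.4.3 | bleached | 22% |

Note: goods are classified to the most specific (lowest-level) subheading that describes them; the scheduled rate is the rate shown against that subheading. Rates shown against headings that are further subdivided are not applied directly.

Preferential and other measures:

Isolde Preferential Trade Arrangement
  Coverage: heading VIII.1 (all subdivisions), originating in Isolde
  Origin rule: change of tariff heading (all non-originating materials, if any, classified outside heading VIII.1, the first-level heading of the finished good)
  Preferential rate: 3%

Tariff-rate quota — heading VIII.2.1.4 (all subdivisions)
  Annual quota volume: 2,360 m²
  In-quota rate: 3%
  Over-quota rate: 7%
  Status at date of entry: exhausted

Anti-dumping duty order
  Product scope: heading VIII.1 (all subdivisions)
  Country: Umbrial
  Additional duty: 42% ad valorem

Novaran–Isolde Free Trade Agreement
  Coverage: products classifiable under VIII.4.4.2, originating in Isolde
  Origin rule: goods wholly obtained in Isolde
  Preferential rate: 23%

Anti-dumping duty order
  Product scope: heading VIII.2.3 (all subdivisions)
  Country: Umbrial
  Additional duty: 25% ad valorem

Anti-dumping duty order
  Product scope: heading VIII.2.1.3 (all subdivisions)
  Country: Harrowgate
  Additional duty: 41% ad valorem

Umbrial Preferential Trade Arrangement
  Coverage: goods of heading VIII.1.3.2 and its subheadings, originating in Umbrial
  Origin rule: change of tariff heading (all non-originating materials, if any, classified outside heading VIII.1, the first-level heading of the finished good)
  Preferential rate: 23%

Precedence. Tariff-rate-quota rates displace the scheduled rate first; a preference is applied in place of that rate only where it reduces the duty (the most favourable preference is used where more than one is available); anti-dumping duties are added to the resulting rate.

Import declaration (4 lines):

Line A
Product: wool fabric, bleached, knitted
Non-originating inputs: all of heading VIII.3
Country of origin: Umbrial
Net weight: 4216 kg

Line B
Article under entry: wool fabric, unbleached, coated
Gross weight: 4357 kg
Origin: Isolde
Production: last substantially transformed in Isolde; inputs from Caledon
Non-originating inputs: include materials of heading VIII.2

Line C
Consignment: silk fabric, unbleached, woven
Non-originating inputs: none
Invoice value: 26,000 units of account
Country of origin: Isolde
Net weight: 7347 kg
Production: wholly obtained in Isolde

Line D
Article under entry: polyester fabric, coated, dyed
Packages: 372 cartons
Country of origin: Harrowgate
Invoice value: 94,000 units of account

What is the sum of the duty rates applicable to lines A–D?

Line A: wool → VIII.2; knitted → VIII.2.1; bleached → VIII.2.1.3. Scheduled 26%. Umbrial agreement on VIII.1.3.2: VIII.2.1.3 not covered. → 26%.
Line B: wool → VIII.2; coated → VIII.2.3; unbleached → VIII.2.3.2. Scheduled 28%. Isolde agreement on VIII.1: VIII.2.3.2 not covered; Isolde agreement on VIII.4.4.2: VIII.2.3.2 not covered. → 28%.
Line C: silk → VIII.1; woven → VIII.1.3; unbleached → VIII.1.3.1. Scheduled 24%. Isolde agreement on VIII.1: CTH met → 3% available; Isolde agreement on VIII.4.4.2: VIII.1.3.1 not covered; preferential 3%. → 3%.
Line D: polyester → VIII.4; coated → VIII.4.3; dyed → VIII.4.3.2. Scheduled 7%. No special measure applies. → 7%.
Sum: 26% + 28% + 3% + 7% = 64%.

64%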